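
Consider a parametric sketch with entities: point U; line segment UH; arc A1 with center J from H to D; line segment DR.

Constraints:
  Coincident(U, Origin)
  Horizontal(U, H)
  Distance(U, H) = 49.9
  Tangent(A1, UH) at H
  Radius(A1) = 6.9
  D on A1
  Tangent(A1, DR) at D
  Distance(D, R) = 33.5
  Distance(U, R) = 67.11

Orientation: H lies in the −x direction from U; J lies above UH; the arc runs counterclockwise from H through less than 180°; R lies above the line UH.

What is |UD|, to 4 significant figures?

44.22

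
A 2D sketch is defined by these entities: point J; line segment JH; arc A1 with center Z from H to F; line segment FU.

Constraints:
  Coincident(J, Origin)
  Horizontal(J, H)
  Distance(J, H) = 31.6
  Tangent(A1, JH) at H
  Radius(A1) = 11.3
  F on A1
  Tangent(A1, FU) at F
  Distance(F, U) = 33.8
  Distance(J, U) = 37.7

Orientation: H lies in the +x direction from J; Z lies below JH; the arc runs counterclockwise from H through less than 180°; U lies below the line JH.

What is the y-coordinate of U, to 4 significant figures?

-37.05

J is at the origin; J and H share the same y with |JH| = 31.6 and H on the +x side, so H = (31.60, 0.000). Since A1 is tangent to JH there, ZH ⟂ JH, so Z = H + (0, -11.3) = (31.60, -11.30). Since ZF ⟂ FU (tangency), |ZU| = √(11.3² + 33.8²) = 35.64 regardless of where F sits on A1. So U lies on both circle(J, 37.7) and circle(Z, 35.64); the below-JH intersection is U = (6.963, -37.05). F is the foot of the tangent from U: F = (21.38, -6.480).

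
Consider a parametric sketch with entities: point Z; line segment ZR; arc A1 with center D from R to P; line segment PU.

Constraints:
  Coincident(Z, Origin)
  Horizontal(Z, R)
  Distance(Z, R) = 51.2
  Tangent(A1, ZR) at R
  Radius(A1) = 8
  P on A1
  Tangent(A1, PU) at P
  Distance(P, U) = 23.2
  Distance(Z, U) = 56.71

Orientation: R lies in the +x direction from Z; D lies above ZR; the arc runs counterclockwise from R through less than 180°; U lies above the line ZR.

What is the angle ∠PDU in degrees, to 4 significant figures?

70.97°

Z is at the origin; ZR is horizontal with |ZR| = 51.2 and R on the +x side, so R = (51.20, 0.000). The tangent condition forces DR to be normal to ZR, so D = R + (0, 8) = (51.20, 8.000). Since DP ⟂ PU (tangency), |DU| = √(8.0² + 23.2²) = 24.54 regardless of where P sits on A1. So U lies on both circle(Z, 56.71) and circle(D, 24.54); the above-ZR intersection is U = (46.73, 32.13). P is the foot of the tangent from U: P = (58.16, 11.94).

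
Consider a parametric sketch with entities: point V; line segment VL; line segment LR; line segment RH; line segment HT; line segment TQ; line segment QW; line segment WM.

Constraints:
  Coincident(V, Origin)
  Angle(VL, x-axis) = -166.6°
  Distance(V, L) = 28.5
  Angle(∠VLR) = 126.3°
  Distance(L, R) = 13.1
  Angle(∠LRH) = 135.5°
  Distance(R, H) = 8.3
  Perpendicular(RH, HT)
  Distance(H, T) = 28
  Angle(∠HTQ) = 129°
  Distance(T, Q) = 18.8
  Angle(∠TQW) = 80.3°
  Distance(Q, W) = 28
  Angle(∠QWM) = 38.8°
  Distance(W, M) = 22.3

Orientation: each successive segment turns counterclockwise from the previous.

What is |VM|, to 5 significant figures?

14.902

V is at the origin; VL runs at -166.6° with length 28.5, so L = (-27.724, -6.6048). ∠VLR = 126.3° gives LR at -112.90° from the x-axis; with |LR| = 13.1, R = (-32.822, -18.672). ∠LRH = 135.5° gives RH at -68.400° from the x-axis; with |RH| = 8.3, H = (-29.766, -26.389). RH ⟂ HT, so HT runs at 21.600°; with |HT| = 28.0, T = (-3.7325, -16.082). ∠HTQ = 129.0° gives TQ at 72.600° from the x-axis; with |TQ| = 18.8, Q = (1.8895, 1.8577). ∠TQW = 80.3° gives QW at 172.30° from the x-axis; with |QW| = 28.0, W = (-25.858, 5.6093). ∠QWM = 38.8° gives WM at -46.500° from the x-axis; with |WM| = 22.3, M = (-10.508, -10.567). Then |VM| = |M − V| = 14.902.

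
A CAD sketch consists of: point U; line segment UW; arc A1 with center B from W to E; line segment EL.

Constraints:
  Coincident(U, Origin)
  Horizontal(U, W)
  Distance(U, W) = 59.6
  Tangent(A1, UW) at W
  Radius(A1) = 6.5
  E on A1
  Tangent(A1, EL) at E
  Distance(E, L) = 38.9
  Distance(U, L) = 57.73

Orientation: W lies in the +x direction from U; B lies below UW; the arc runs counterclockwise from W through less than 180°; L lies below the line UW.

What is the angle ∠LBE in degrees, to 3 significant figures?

80.5°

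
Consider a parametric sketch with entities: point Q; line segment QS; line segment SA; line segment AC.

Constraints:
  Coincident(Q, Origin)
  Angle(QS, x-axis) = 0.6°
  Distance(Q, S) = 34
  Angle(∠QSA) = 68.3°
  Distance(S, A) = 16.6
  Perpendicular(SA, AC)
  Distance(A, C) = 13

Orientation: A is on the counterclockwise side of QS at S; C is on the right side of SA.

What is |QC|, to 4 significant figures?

44.77

Q is at the origin; QS runs at 0.6° with length 34.0, so S = 34.0·(cos 0.6°, sin 0.6°) = (34.00, 0.3560). ∠QSA = 68.3°, so SA runs at 0.6° + (180° − 68.3°) = 112.3° from the x-axis; with |SA| = 16.6, A = S + 16.6·(cos 112.3°, sin 112.3°) = (27.70, 15.71). The perpendicularity gives AC at right angles to SA; with |AC| = 13.0 on the right of SA, C = A + 13.0·(0.9252, 0.3795) = (39.73, 20.65). Then |QC| = |C − Q| = 44.77.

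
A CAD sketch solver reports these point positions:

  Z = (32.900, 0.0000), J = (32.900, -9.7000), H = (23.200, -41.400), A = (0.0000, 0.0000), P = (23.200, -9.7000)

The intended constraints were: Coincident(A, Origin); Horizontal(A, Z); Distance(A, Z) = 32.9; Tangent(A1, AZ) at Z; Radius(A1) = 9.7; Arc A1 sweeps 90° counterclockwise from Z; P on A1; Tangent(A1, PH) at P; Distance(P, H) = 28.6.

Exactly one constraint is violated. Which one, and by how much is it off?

Distance(P, H) = 28.6 — off by 3.10.

A = (0.00, 0.00) ✓; A.y = 0.00, Z.y = 0.00 ✓; |AZ| = 32.90 ✓; ∠(JZ, ZA) = 90.00° ✓; |JZ| = 9.700 ✓; bearing(J→P) − bearing(J→Z) = 90.00° ✓; |JP| = 9.700 ✓; ∠(JP, PH) = 90.00° ✓; |PH| = 31.70 ✗.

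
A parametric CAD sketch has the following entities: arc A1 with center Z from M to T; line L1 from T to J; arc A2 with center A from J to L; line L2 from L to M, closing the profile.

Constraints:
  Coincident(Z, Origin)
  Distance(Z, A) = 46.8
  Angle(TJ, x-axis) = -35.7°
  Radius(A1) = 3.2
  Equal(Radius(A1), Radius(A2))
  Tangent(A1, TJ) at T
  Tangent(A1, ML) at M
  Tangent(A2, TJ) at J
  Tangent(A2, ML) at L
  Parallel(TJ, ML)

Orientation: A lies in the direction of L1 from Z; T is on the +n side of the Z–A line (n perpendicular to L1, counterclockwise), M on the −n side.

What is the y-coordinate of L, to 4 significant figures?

-29.91

The slot axis is L1's direction at -35.7°, so u = (cos -35.7°, sin -35.7°) = (0.8121, -0.5835) and n = (−sin -35.7°, cos -35.7°) = (0.5835, 0.8121). Z is at the origin and A lies 46.8 along u from Z, so A = 46.8·u = (38.01, -27.31). Tangency of A1 to both parallel lines with radius 3.2 puts T and M at Z ± 3.2·n: T = (1.867, 2.599), M = (-1.867, -2.599). Equal radii place J and L the same way about A: J = A + 3.2·n = (39.87, -24.71), L = A − 3.2·n = (36.14, -29.91). So L.y = -29.91.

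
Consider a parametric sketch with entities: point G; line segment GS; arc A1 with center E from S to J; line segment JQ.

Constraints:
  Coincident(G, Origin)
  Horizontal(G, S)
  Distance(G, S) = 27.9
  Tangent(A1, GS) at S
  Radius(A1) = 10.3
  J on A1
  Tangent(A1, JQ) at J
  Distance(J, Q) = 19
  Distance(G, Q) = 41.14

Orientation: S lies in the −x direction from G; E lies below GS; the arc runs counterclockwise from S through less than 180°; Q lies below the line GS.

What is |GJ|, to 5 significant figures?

39.841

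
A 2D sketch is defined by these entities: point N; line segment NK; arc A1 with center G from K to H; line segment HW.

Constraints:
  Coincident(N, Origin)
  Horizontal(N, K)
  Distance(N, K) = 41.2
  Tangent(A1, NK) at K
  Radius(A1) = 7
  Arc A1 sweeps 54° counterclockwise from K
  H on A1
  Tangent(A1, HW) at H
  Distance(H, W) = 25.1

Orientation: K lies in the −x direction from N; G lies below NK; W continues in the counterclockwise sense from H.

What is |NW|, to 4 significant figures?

65.84

N is at the origin; NK is horizontal with |NK| = 41.2 and K on the −x side, so K = (-41.20, 0.000). Tangency of A1 to NK means the radius GK is perpendicular to NK, so G = K + (0, -7) = (-41.20, -7.000). On A1, K sits at bearing 90° from G; a 54° counterclockwise sweep puts H at bearing 144°, so H = G + 7.0·(cos 144°, sin 144°) = (-46.86, -2.886). Since A1 is tangent to HW there, GH ⟂ HW, so HW runs along (−sin 144°, cos 144°); with |HW| = 25.1, W = (-61.62, -23.19). Then |NW| = |W − N| = 65.84.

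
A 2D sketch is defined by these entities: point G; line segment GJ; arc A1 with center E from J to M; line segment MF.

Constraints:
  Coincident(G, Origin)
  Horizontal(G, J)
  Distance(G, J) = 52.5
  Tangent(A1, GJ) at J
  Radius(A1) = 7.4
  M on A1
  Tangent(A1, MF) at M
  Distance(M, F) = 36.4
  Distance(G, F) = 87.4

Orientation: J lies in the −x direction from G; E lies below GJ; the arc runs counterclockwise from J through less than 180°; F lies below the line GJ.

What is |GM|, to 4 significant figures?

58.09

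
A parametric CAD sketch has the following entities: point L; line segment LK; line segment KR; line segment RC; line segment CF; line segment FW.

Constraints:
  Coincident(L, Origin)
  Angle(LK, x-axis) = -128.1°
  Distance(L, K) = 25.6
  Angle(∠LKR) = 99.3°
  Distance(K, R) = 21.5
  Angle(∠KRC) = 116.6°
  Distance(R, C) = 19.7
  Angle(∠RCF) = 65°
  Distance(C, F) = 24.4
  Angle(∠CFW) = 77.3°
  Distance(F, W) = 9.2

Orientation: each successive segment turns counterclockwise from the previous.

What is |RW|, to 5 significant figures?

16.622

L is at the origin; LK runs at -128.1° with length 25.6, so K = (-15.796, -20.146). ∠LKR = 99.3° gives KR at -47.400° from the x-axis; with |KR| = 21.5, R = (-1.2433, -35.972). ∠KRC = 116.6° gives RC at 16.000° from the x-axis; with |RC| = 19.7, C = (17.694, -30.542). ∠RCF = 65.0° gives CF at 131.00° from the x-axis; with |CF| = 24.4, F = (1.6857, -12.127). ∠CFW = 77.3° gives FW at -126.30° from the x-axis; with |FW| = 9.2, W = (-3.7608, -19.541). Then |RW| = |W − R| = 16.622.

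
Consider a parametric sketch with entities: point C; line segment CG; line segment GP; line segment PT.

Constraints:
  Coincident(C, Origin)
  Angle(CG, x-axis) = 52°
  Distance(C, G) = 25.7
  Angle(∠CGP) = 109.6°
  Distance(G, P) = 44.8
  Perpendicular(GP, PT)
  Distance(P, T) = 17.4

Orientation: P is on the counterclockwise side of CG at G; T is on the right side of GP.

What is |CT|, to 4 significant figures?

67.71

C is at the origin; CG runs at 52.0° with length 25.7, so G = 25.7·(cos 52.0°, sin 52.0°) = (15.82, 20.25). ∠CGP = 109.6°, so GP runs at 52.0° + (180° − 109.6°) = 122.4° from the x-axis; with |GP| = 44.8, P = G + 44.8·(cos 122.4°, sin 122.4°) = (-8.183, 58.08). GP is perpendicular to PT; with |PT| = 17.4 on the right of GP, T = P + 17.4·(0.8443, 0.5358) = (6.509, 67.40). Then |CT| = |T − C| = 67.71.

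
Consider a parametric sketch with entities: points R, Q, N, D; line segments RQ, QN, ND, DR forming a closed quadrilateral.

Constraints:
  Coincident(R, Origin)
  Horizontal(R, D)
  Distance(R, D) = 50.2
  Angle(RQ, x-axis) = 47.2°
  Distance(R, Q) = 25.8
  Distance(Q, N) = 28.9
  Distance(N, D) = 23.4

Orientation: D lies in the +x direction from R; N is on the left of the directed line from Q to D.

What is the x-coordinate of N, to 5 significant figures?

46.135

Checks: |QN| = 28.90 ✓; |ND| = 23.40 ✓.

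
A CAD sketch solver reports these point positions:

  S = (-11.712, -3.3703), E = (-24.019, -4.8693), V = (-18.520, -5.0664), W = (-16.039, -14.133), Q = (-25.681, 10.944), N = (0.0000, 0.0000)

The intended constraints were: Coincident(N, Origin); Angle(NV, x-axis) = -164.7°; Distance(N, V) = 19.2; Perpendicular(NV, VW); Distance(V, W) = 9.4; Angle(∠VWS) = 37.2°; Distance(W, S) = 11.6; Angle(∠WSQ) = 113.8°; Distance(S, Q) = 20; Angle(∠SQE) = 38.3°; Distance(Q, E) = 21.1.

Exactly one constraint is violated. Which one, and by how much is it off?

Distance(Q, E) = 21.1 — off by 5.20.

N = (0.00, 0.00) ✓; NV at -164.7° ✓; |NV| = 19.20 ✓; ∠(NV, VW) = 90.00° ✓; |VW| = 9.400 ✓; ∠VWS = 37.21° ✓; |WS| = 11.60 ✓; ∠WSQ = 113.8° ✓; |SQ| = 20.00 ✓; ∠SQE = 38.30° ✓; |QE| = 15.90 ✗.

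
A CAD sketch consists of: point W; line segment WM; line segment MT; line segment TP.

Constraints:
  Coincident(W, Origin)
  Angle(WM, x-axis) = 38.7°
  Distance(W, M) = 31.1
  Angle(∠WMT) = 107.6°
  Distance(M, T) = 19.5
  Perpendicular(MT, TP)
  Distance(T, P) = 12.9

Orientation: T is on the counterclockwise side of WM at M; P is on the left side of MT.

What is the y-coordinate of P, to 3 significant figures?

33.0

W is at the origin; WM runs at 38.7° with length 31.1, so M = 31.1·(cos 38.7°, sin 38.7°) = (24.3, 19.4). ∠WMT = 107.6°, so MT runs at 38.7° + (180° − 107.6°) = 111° from the x-axis; with |MT| = 19.5, T = M + 19.5·(cos 111°, sin 111°) = (17.3, 37.6). The perpendicularity gives TP at right angles to MT; with |TP| = 12.9 on the left of MT, P = T + 12.9·(-0.933, -0.360) = (5.22, 33.0). So P.y = 33.0.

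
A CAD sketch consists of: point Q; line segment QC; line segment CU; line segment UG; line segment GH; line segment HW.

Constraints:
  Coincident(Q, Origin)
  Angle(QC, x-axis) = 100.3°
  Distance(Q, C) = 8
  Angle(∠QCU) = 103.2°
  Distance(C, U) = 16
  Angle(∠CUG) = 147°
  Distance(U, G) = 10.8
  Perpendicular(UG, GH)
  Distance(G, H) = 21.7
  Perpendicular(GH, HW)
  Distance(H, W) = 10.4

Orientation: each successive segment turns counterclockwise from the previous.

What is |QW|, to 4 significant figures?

12.38

Q is at the origin; QC runs at 100.3° with length 8.0, so C = (-1.430, 7.871). ∠QCU = 103.2° gives CU at 177.1° from the x-axis; with |CU| = 16.0, U = (-17.41, 8.681). ∠CUG = 147.0° gives UG at -149.9° from the x-axis; with |UG| = 10.8, G = (-26.75, 3.264). UG ⟂ GH, so GH runs at -59.90°; with |GH| = 21.7, H = (-15.87, -15.51). The perpendicularity gives HW at right angles to GH, so HW runs at 30.10°; with |HW| = 10.4, W = (-6.873, -10.29). Then |QW| = |W − Q| = 12.38.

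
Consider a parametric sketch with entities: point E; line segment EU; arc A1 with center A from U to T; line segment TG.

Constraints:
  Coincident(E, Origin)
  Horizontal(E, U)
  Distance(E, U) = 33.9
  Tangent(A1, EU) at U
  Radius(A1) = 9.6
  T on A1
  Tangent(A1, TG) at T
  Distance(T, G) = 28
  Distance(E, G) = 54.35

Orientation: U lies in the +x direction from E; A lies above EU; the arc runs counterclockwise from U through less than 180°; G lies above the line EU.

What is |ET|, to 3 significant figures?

44.8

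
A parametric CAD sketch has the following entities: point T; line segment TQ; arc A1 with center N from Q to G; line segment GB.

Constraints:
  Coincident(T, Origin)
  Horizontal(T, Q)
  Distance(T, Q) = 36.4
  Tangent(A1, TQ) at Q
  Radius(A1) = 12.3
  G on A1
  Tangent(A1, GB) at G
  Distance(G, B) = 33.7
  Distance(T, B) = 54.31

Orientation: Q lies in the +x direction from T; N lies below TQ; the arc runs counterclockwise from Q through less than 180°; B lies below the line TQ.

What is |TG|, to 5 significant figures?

27.633

Checks: |NG| = 12.30 ✓; ∠(NG, GB) = 90.00° ✓; |GB| = 33.70 ✓; |TB| = 54.31 ✓.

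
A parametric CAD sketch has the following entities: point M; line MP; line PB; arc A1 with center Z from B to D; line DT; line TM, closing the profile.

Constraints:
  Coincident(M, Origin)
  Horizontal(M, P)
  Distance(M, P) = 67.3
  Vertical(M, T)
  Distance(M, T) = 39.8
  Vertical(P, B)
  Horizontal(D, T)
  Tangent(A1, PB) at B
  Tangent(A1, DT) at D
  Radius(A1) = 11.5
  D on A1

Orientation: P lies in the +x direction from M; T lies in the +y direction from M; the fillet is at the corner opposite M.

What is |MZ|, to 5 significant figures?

62.566

M and T share the same x with |MT| = 39.8 and T on the +y side, so T = (0.0000, 39.800). The virtual corner opposite M is at (67.300, 39.800). A1 meets PB tangentially, so ZB is at right angles to PB and tangency of A1 to DT means the radius ZD is perpendicular to DT, with radius 11.5, so the center Z sits 11.5 in from both sides at Z = (55.800, 28.300). Then |MZ| = |Z − M| = 62.566.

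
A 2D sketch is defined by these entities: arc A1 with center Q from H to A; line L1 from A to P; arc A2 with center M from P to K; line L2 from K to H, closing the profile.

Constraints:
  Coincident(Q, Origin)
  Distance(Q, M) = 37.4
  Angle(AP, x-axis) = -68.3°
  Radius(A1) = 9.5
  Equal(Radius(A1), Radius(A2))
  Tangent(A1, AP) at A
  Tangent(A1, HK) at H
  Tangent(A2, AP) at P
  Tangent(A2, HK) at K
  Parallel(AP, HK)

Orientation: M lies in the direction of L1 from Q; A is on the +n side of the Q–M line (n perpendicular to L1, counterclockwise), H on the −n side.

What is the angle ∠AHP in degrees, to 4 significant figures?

63.07°

The slot axis is L1's direction at -68.3°, so u = (cos -68.3°, sin -68.3°) = (0.3697, -0.9291) and n = (−sin -68.3°, cos -68.3°) = (0.9291, 0.3697). Q is at the origin and M lies 37.4 along u from Q, so M = 37.4·u = (13.83, -34.75). Tangency of A1 to both parallel lines with radius 9.5 puts A and H at Q ± 9.5·n: A = (8.827, 3.513), H = (-8.827, -3.513). Equal radii place P and K the same way about M: P = M + 9.5·n = (22.66, -31.24), K = M − 9.5·n = (5.002, -38.26). Then cos ∠AHP = HA·HP / (|HA||HP|), giving 63.07°.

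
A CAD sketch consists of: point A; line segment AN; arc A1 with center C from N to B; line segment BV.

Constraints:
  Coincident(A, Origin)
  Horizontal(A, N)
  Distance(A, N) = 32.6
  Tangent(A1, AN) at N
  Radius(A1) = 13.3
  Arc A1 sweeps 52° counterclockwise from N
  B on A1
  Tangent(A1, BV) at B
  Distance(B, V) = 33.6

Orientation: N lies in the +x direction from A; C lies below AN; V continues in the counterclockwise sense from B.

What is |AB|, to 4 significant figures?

22.70

The tangent condition forces CN to be normal to AN, so C = N + (0, -13.3) = (32.60, -13.30). On A1, N sits at bearing 90° from C; a 52° counterclockwise sweep puts B at bearing 142°, so B = C + 13.3·(cos 142°, sin 142°) = (22.12, -5.112). Then |AB| = |B − A| = 22.70.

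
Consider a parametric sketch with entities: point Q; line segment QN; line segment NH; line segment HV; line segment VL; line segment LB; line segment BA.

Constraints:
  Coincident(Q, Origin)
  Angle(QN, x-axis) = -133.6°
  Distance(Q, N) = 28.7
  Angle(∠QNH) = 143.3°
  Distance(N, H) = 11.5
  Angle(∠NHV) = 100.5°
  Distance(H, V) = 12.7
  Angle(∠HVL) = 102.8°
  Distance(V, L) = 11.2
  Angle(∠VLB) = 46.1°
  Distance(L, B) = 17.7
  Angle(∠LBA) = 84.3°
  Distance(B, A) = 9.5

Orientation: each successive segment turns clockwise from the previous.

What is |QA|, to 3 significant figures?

43.2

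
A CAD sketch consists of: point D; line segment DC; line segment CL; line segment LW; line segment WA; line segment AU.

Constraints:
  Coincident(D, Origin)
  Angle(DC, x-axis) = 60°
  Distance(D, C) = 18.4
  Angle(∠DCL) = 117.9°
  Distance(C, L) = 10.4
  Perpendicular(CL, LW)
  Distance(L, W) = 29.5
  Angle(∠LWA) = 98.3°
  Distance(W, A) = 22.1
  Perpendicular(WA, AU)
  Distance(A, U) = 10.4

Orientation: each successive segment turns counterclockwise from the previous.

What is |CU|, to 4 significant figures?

25.88

∠LWA = 98.3° gives WA at -66.20° from the x-axis; with |WA| = 22.1, A = (-12.40, -11.15). WA is perpendicular to AU, so AU runs at 23.80°; with |AU| = 10.4, U = (-2.883, -6.955). Then |CU| = |U − C| = 25.88.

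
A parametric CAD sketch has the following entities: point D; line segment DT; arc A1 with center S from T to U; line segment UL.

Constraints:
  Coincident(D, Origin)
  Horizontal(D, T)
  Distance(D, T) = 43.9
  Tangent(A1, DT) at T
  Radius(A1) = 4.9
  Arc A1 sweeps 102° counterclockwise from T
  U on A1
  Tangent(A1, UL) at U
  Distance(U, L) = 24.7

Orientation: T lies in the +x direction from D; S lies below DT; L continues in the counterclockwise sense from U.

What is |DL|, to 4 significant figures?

53.50

D is at the origin; D and T share the same y with |DT| = 43.9 and T on the +x side, so T = (43.90, 0.000). A1 meets DT tangentially, so ST is at right angles to DT, so S = T + (0, -4.9) = (43.90, -4.900). On A1, T sits at bearing 90° from S; a 102° counterclockwise sweep puts U at bearing 192°, so U = S + 4.9·(cos 192°, sin 192°) = (39.11, -5.919). The tangent condition forces SU to be normal to UL, so UL runs along (−sin 192°, cos 192°); with |UL| = 24.7, L = (44.24, -30.08). Then |DL| = |L − D| = 53.50.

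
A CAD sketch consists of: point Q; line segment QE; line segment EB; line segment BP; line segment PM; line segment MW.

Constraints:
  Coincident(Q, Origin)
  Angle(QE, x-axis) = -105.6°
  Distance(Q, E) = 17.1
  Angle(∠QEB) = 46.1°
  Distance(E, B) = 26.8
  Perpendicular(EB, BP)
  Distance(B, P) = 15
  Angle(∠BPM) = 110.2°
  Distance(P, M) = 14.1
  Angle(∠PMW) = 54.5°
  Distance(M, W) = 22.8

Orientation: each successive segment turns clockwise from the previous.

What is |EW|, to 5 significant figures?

19.698

Q is at the origin; QE runs at -105.6° with length 17.1, so E = (-4.5985, -16.470). ∠QEB = 46.1° gives EB at 120.50° from the x-axis; with |EB| = 26.8, B = (-18.201, 6.6216). EB ⟂ BP, so BP runs at 30.500°; with |BP| = 15.0, P = (-5.2761, 14.235). ∠BPM = 110.2° gives PM at -39.300° from the x-axis; with |PM| = 14.1, M = (5.6350, 5.3040). ∠PMW = 54.5° gives MW at -164.80° from the x-axis; with |MW| = 22.8, W = (-16.367, -0.67393). Then |EW| = |W − E| = 19.698.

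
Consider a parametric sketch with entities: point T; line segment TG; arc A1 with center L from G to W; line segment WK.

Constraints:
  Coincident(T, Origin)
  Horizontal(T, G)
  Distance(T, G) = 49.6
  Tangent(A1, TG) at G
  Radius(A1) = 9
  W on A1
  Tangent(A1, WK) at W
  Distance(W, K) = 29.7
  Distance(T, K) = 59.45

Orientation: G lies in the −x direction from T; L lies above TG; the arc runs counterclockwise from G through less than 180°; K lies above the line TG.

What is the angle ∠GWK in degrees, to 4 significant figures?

131.4°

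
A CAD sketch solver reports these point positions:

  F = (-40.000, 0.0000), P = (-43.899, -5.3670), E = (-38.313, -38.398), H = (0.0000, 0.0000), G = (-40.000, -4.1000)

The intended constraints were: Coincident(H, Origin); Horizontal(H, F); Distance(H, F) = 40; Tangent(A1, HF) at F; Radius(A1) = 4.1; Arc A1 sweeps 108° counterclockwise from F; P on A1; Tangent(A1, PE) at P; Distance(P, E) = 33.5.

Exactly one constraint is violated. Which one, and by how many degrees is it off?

Tangent(A1, PE) at P — off by 8.40°.

H = (0.00, 0.00) ✓; H.y = 0.00, F.y = 0.00 ✓; |HF| = 40.00 ✓; ∠(GF, FH) = 90.00° ✓; |GF| = 4.100 ✓; bearing(G→P) − bearing(G→F) = 108.0° ✓; |GP| = 4.100 ✓; ∠(GP, PE) = 98.40° ✗; |PE| = 33.50 ✓.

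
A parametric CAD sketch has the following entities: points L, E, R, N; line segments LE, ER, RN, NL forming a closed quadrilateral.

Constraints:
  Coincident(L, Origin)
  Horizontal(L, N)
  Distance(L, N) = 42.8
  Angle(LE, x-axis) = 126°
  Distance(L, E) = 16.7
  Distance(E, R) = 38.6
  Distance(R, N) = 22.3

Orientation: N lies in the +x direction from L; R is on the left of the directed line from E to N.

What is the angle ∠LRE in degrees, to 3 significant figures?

25.5°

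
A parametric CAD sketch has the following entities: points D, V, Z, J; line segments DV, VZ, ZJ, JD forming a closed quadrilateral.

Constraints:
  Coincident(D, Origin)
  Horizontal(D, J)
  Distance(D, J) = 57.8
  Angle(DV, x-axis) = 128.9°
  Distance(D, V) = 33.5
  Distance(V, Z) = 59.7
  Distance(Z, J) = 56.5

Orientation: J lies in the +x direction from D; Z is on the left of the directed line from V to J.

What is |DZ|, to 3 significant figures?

60.8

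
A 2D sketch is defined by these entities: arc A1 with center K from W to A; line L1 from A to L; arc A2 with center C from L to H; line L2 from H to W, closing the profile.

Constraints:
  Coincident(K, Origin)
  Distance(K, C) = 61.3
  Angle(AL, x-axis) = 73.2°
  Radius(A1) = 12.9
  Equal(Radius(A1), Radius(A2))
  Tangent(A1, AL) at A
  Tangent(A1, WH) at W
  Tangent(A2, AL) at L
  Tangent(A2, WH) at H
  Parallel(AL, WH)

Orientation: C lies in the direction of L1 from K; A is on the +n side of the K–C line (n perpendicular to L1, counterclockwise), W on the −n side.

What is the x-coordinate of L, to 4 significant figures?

5.368

The slot axis is L1's direction at 73.2°, so u = (cos 73.2°, sin 73.2°) = (0.2890, 0.9573) and n = (−sin 73.2°, cos 73.2°) = (-0.9573, 0.2890). K is at the origin and C lies 61.3 along u from K, so C = 61.3·u = (17.72, 58.68). Tangency of A1 to both parallel lines with radius 12.9 puts A and W at K ± 12.9·n: A = (-12.35, 3.729), W = (12.35, -3.729). Equal radii place L and H the same way about C: L = C + 12.9·n = (5.368, 62.41), H = C − 12.9·n = (30.07, 54.96). So L.x = 5.368.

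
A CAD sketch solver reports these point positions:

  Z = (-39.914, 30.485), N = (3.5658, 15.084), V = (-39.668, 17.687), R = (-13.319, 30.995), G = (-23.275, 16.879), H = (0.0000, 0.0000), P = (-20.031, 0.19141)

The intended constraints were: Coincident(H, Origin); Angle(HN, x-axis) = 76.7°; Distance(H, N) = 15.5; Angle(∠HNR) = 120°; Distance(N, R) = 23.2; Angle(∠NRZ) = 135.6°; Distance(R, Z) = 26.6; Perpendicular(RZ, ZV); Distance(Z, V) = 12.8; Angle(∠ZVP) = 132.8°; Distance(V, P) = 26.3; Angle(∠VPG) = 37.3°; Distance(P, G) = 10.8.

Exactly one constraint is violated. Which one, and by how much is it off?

Distance(P, G) = 10.8 — off by 6.20.

H = (0.00, 0.00) ✓; HN at 76.70° ✓; |HN| = 15.50 ✓; ∠HNR = 120.0° ✓; |NR| = 23.20 ✓; ∠NRZ = 135.6° ✓; |RZ| = 26.60 ✓; ∠(RZ, ZV) = 90.00° ✓; |ZV| = 12.80 ✓; ∠ZVP = 132.8° ✓; |VP| = 26.30 ✓; ∠VPG = 37.30° ✓; |PG| = 17.00 ✗.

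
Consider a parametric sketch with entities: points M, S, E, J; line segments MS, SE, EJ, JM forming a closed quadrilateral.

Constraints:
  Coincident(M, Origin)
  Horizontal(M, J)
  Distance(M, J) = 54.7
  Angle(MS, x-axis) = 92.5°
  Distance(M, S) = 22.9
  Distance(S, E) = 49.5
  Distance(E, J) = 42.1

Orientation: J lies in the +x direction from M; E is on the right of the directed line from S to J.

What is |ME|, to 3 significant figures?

29.4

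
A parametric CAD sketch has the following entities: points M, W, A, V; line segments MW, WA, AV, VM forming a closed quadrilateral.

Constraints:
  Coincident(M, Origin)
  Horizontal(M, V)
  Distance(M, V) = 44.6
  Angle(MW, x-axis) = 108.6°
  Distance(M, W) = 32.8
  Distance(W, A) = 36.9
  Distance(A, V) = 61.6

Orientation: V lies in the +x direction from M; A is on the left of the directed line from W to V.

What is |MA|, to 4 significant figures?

57.95

M is at the origin; M and V share the same y with |MV| = 44.6 and V in +x, so V = (44.6, 0). MW runs at 108.6° with |MW| = 32.8, so W = (-10.46, 31.09). A is determined by |WA| = 36.9 and |AV| = 61.6 together: it lies at the intersection of circle(W, 36.9) and circle(V, 61.6). With |WV| = 63.23, the foot of the radical line on WV is 12.38 from W and the perpendicular offset is √(36.9² − 12.38²) = 34.76. Taking the left-of-WV solution: A = (17.41, 55.27).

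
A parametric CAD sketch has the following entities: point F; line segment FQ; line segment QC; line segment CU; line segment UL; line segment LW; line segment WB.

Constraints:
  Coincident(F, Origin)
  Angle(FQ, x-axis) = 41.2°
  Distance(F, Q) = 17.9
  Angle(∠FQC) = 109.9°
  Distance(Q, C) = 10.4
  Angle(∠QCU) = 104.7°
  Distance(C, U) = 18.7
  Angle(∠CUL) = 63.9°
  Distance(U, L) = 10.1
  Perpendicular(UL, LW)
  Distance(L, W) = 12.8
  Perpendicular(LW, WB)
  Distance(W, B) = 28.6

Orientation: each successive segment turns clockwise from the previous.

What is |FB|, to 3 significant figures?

42.6

F is at the origin; FQ runs at 41.2° with length 17.9, so Q = (13.5, 11.8). ∠FQC = 109.9° gives QC at -28.9° from the x-axis; with |QC| = 10.4, C = (22.6, 6.76). ∠QCU = 104.7° gives CU at -104° from the x-axis; with |CU| = 18.7, U = (18.0, -11.4). ∠CUL = 63.9° gives UL at 140° from the x-axis; with |UL| = 10.1, L = (10.3, -4.83). The perpendicularity gives LW at right angles to UL, so LW runs at 49.7°; with |LW| = 12.8, W = (18.6, 4.93). LW is perpendicular to WB, so WB runs at -40.3°; with |WB| = 28.6, B = (40.4, -13.6). Then |FB| = |B − F| = 42.6.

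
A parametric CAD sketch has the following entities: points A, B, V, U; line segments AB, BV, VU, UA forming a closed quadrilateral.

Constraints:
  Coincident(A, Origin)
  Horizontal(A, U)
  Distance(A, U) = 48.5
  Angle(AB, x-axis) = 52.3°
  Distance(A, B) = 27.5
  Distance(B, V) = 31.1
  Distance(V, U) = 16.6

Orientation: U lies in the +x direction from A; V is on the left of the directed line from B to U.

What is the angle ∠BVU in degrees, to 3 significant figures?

103°

Checks: |BV| = 31.10 ✓; |VU| = 16.60 ✓.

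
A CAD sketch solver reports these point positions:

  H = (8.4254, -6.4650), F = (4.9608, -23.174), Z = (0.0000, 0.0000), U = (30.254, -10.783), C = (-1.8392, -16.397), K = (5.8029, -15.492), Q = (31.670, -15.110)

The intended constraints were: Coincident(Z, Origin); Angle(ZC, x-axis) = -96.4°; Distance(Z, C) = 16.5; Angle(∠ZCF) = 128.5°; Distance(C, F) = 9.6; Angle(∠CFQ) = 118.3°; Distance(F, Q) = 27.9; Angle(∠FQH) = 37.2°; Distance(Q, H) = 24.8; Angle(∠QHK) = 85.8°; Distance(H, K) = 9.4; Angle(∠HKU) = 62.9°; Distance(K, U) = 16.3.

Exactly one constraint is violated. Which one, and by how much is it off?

Distance(K, U) = 16.3 — off by 8.60.

Z = (0.00, 0.00) ✓; ZC at -96.40° ✓; |ZC| = 16.50 ✓; ∠ZCF = 128.5° ✓; |CF| = 9.600 ✓; ∠CFQ = 118.3° ✓; |FQ| = 27.90 ✓; ∠FQH = 37.20° ✓; |QH| = 24.80 ✓; ∠QHK = 85.80° ✓; |HK| = 9.400 ✓; ∠HKU = 62.90° ✓; |KU| = 24.90 ✗.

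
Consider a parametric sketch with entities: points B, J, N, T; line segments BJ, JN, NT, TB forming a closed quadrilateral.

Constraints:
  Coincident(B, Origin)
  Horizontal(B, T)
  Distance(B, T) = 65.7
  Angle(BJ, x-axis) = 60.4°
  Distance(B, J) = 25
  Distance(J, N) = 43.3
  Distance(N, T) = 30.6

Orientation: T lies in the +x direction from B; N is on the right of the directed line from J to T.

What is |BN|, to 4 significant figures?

40.25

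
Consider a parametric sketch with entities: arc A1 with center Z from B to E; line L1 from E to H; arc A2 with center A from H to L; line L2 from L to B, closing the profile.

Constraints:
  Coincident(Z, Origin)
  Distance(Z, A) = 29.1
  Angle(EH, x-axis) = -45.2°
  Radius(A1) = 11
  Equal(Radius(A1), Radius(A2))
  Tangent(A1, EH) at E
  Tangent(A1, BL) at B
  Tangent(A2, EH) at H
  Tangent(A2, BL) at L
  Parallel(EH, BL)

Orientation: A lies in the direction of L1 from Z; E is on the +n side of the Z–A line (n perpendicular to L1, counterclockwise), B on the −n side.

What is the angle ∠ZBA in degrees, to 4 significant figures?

69.29°

The slot axis is L1's direction at -45.2°, so u = (cos -45.2°, sin -45.2°) = (0.7046, -0.7096) and n = (−sin -45.2°, cos -45.2°) = (0.7096, 0.7046). Z is at the origin and A lies 29.1 along u from Z, so A = 29.1·u = (20.50, -20.65). Tangency of A1 to both parallel lines with radius 11.0 puts E and B at Z ± 11.0·n: E = (7.805, 7.751), B = (-7.805, -7.751). Then cos ∠ZBA = BZ·BA / (|BZ||BA|), giving 69.29°.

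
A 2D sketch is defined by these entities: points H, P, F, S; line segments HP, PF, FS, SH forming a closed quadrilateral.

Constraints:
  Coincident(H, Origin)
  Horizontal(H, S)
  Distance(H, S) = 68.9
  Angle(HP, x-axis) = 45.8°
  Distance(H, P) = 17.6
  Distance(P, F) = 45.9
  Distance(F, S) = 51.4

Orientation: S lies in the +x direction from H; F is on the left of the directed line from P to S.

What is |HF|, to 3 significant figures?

63.5

Checks: |PF| = 45.90 ✓; |FS| = 51.40 ✓.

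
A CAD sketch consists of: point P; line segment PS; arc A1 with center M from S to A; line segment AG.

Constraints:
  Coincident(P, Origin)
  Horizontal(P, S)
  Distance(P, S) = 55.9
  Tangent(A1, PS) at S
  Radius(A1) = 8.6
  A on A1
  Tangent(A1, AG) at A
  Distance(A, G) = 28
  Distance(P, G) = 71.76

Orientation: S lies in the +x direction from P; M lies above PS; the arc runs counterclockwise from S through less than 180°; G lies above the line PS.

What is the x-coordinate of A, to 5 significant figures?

64.444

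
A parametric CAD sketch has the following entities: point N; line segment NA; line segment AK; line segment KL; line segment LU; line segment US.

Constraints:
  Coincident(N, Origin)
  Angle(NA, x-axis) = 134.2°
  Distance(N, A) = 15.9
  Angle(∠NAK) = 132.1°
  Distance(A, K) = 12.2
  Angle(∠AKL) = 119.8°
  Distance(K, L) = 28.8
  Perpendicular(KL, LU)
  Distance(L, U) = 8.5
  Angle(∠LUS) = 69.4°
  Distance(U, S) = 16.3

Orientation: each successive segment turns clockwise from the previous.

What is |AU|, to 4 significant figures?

34.93

N is at the origin; NA runs at 134.2° with length 15.9, so A = (-11.08, 11.40). ∠NAK = 132.1° gives AK at 86.30° from the x-axis; with |AK| = 12.2, K = (-10.30, 23.57). ∠AKL = 119.8° gives KL at 26.10° from the x-axis; with |KL| = 28.8, L = (15.57, 36.24). KL is perpendicular to LU, so LU runs at -63.90°; with |LU| = 8.5, U = (19.31, 28.61). Then |AU| = |U − A| = 34.93.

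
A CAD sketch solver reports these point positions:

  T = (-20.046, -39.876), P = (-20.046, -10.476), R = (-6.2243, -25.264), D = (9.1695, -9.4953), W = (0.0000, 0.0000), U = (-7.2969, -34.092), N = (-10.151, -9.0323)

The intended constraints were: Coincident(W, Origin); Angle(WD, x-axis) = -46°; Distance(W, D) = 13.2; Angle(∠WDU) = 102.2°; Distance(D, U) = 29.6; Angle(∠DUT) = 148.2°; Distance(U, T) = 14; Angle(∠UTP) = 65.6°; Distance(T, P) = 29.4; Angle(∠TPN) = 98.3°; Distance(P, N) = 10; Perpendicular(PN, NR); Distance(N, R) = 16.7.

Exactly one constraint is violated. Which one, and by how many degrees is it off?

Perpendicular(PN, NR) — off by 5.30°.

W = (0.00, 0.00) ✓; WD at -46.00° ✓; |WD| = 13.20 ✓; ∠WDU = 102.2° ✓; |DU| = 29.60 ✓; ∠DUT = 148.2° ✓; |UT| = 14.00 ✓; ∠UTP = 65.60° ✓; |TP| = 29.40 ✓; ∠TPN = 98.30° ✓; |PN| = 10.00 ✓; ∠(PN, NR) = 84.70° ✗; |NR| = 16.70 ✓.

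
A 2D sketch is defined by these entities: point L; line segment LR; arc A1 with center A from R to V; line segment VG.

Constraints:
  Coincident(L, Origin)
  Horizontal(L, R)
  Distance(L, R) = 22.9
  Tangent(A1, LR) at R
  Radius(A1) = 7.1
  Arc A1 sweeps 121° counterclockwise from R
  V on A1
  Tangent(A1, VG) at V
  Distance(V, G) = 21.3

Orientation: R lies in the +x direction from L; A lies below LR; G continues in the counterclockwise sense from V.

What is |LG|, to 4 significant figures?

40.17

L is at the origin; LR is horizontal with |LR| = 22.9 and R on the +x side, so R = (22.90, 0.000). The tangent condition forces AR to be normal to LR, so A = R + (0, -7.1) = (22.90, -7.100). On A1, R sits at bearing 90° from A; a 121° counterclockwise sweep puts V at bearing 211°, so V = A + 7.1·(cos 211°, sin 211°) = (16.81, -10.76). Since A1 is tangent to VG there, AV ⟂ VG, so VG runs along (−sin 211°, cos 211°); with |VG| = 21.3, G = (27.78, -29.01). Then |LG| = |G − L| = 40.17.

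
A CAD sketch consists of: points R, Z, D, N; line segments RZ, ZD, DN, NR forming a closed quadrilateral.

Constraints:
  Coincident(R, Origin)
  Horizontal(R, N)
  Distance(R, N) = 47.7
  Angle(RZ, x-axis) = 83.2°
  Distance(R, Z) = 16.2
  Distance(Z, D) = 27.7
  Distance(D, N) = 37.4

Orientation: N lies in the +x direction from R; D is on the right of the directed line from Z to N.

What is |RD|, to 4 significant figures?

15.24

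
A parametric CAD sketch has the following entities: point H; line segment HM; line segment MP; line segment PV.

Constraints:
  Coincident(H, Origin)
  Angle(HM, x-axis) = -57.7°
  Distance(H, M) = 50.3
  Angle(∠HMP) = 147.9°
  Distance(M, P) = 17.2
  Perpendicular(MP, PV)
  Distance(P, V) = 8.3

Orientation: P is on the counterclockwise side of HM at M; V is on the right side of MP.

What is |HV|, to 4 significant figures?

69.31

H is at the origin; HM runs at -57.7° with length 50.3, so M = 50.3·(cos -57.7°, sin -57.7°) = (26.88, -42.52). ∠HMP = 147.9°, so MP runs at -57.7° + (180° − 147.9°) = -25.60° from the x-axis; with |MP| = 17.2, P = M + 17.2·(cos -25.60°, sin -25.60°) = (42.39, -49.95). MP is perpendicular to PV; with |PV| = 8.3 on the right of MP, V = P + 8.3·(-0.4321, -0.9018) = (38.80, -57.43). Then |HV| = |V − H| = 69.31.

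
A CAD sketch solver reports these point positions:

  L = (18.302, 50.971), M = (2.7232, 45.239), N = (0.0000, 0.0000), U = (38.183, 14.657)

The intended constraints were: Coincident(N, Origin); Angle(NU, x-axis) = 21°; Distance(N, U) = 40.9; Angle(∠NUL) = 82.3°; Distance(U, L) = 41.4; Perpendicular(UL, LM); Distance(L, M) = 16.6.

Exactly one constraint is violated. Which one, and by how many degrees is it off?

Perpendicular(UL, LM) — off by 8.50°.

N = (0.00, 0.00) ✓; NU at 21.00° ✓; |NU| = 40.90 ✓; ∠NUL = 82.30° ✓; |UL| = 41.40 ✓; ∠(UL, LM) = 81.50° ✗; |LM| = 16.60 ✓.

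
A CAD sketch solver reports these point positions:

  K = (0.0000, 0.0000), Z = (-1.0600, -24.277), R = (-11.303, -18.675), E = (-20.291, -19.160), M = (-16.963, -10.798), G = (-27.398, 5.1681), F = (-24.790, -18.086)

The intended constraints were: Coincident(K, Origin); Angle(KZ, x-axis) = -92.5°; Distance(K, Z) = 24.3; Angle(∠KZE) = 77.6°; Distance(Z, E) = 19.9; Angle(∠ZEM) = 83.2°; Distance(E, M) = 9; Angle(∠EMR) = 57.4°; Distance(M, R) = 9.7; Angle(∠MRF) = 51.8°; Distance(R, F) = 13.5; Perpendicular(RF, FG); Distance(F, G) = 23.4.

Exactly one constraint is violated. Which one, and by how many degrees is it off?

Perpendicular(RF, FG) — off by 8.90°.

K = (0.00, 0.00) ✓; KZ at -92.50° ✓; |KZ| = 24.30 ✓; ∠KZE = 77.60° ✓; |ZE| = 19.90 ✓; ∠ZEM = 83.20° ✓; |EM| = 9.000 ✓; ∠EMR = 57.40° ✓; |MR| = 9.700 ✓; ∠MRF = 51.80° ✓; |RF| = 13.50 ✓; ∠(RF, FG) = 81.10° ✗; |FG| = 23.40 ✓.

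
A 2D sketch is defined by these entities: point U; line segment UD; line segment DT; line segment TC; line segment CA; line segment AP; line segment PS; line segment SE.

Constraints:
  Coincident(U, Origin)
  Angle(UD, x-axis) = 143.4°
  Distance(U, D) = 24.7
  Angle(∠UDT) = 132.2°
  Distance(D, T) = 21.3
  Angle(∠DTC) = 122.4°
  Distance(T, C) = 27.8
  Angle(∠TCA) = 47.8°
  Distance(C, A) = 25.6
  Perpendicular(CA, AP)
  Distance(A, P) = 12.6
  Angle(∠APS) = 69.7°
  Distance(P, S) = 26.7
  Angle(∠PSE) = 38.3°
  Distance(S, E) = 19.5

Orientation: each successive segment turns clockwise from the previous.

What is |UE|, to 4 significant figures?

33.82

∠APS = 69.7° gives PS at 65.50° from the x-axis; with |PS| = 26.7, S = (-3.370, 52.73). ∠PSE = 38.3° gives SE at -76.20° from the x-axis; with |SE| = 19.5, E = (1.281, 33.79). Then |UE| = |E − U| = 33.82.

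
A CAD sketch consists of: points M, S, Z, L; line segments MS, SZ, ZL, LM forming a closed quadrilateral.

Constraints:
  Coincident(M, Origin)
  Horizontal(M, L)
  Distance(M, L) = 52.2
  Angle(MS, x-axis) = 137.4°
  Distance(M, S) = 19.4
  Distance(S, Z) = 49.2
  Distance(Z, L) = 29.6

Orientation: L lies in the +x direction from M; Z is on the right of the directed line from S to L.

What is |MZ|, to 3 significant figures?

30.1

M is at the origin; ML is horizontal with |ML| = 52.2 and L in +x, so L = (52.2, 0). MS runs at 137.4° with |MS| = 19.4, so S = (-14.3, 13.1). Z is determined by |SZ| = 49.2 and |ZL| = 29.6 together: it lies at the intersection of circle(S, 49.2) and circle(L, 29.6). With |SL| = 67.8, the foot of the radical line on SL is 45.3 from S and the perpendicular offset is √(49.2² − 45.3²) = 19.2. Taking the right-of-SL solution: Z = (26.4, -14.5).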